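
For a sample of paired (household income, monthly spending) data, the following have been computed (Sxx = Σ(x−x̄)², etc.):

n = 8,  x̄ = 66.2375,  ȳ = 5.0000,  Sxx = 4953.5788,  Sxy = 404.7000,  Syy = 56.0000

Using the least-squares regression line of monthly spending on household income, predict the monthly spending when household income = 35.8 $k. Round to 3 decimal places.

b = Sxy/Sxx = 404.7/4953.5788 = 0.081699
a = ȳ − b·x̄ = 5 − 0.081699·66.2375 = -0.411505
ŷ(35.8) = a + b·35.8 = -0.411505 + 0.081699·35.8 = 2.513302

2.513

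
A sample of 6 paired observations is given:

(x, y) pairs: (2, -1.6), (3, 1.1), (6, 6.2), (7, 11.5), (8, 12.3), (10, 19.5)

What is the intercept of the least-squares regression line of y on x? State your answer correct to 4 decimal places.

n = 6, Σx = 36, Σy = 49, Σxy = 411.2, Σx² = 262
Sxx = Σx² − (Σx)²/n = 262 − 216 = 46
Sxy = Σxy − (Σx)(Σy)/n = 411.2 − 294 = 117.2
b = Sxy/Sxx = 117.2/46 = 2.547826
a = ȳ − b·x̄ = 8.166667 − 2.547826·6 = -7.120290

-7.1203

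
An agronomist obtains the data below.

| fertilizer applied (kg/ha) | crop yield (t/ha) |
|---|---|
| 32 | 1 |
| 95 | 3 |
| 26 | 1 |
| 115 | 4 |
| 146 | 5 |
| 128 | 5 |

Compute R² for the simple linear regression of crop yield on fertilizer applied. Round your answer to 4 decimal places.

n = 6, Σx = 542, Σy = 19, Σxy = 2173, Σx² = 61650, Σy² = 77
Sxx = Σx² − (Σx)²/n = 61650 − 48960.666667 = 12689.333333
Sxy = Σxy − (Σx)(Σy)/n = 2173 − 1716.333333 = 456.666667
Syy = Σy² − (Σy)²/n = 77 − 60.166667 = 16.833333
R² = Sxy²/(Sxx·Syy) = (456.666667)²/(12689.333333·16.833333) = 0.976314

0.9763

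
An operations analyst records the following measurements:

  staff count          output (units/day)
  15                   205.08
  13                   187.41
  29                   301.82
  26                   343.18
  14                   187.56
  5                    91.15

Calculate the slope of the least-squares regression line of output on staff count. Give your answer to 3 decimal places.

9.784

n = 6, Σx = 102, Σy = 1316.2, Σxy = 26269.58, Σx² = 2132
Sxx = Σx² − (Σx)²/n = 2132 − 1734 = 398
Sxy = Σxy − (Σx)(Σy)/n = 26269.58 − 22375.4 = 3894.18
b = Sxy/Sxx = 3894.18/398 = 9.784372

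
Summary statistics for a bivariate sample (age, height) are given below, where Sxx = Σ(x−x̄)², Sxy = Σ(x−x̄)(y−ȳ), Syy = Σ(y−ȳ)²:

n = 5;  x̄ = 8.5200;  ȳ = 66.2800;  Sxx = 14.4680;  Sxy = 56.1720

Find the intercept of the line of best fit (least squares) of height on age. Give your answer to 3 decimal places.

33.201

b = Sxy/Sxx = 56.172/14.468 = 3.882499
a = ȳ − b·x̄ = 66.28 − 3.882499·8.52 = 33.201106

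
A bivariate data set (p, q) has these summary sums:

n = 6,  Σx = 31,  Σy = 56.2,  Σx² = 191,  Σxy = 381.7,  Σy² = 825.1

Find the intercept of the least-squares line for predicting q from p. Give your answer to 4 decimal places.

-5.9378

Sxx = Σx² − (Σx)²/n = 191 − 160.166667 = 30.833333
Sxy = Σxy − (Σx)(Σy)/n = 381.7 − 290.366667 = 91.333333
b = Sxy/Sxx = 91.333333/30.833333 = 2.962162
a = ȳ − b·x̄ = 9.366667 − 2.962162·5.166667 = -5.937838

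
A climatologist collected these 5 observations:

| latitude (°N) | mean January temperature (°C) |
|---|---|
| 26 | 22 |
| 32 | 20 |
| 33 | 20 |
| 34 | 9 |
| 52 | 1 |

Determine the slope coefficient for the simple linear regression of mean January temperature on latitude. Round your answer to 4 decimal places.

n = 5, Σx = 177, Σy = 72, Σxy = 2230, Σx² = 6649
Sxx = Σx² − (Σx)²/n = 6649 − 6265.8 = 383.2
Sxy = Σxy − (Σx)(Σy)/n = 2230 − 2548.8 = -318.8
b = Sxy/Sxx = -318.8/383.2 = -0.831942

-0.8319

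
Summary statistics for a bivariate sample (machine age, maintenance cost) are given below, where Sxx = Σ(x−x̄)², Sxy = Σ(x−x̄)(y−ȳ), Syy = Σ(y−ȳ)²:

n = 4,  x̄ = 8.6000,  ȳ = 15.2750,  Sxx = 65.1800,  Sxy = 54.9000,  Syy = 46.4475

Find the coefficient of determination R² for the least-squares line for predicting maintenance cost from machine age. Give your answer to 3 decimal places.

0.996

R² = Sxy²/(Sxx·Syy) = (54.9)²/(65.18·46.4475) = 0.995561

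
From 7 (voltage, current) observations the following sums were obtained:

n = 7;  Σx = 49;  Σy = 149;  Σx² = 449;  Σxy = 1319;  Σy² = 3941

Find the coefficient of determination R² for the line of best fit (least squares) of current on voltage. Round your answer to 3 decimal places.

0.934

Sxx = Σx² − (Σx)²/n = 449 − 343 = 106
Sxy = Σxy − (Σx)(Σy)/n = 1319 − 1043 = 276
Syy = Σy² − (Σy)²/n = 3941 − 3171.571429 = 769.428571
R² = Sxy²/(Sxx·Syy) = (276)²/(106·769.428571) = 0.933994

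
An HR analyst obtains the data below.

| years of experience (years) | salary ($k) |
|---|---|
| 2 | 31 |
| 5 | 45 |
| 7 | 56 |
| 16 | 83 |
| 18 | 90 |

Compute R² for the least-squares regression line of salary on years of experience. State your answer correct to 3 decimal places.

0.989

n = 5, Σx = 48, Σy = 305, Σxy = 3627, Σx² = 658, Σy² = 21111
Sxx = Σx² − (Σx)²/n = 658 − 460.8 = 197.2
Sxy = Σxy − (Σx)(Σy)/n = 3627 − 2928 = 699
Syy = Σy² − (Σy)²/n = 21111 − 18605 = 2506
R² = Sxy²/(Sxx·Syy) = (699)²/(197.2·2506) = 0.988704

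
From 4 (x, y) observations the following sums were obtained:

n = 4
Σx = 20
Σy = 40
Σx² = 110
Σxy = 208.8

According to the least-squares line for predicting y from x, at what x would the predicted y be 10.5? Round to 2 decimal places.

Sxx = Σx² − (Σx)²/n = 110 − 100 = 10
Sxy = Σxy − (Σx)(Σy)/n = 208.8 − 200 = 8.8
b = Sxy/Sxx = 8.8/10 = 0.88
a = ȳ − b·x̄ = 10 − 0.88·5 = 5.6
Set a + b·x = 10.5: x = (10.5 − 5.6) / 0.88 = 5.568182

5.57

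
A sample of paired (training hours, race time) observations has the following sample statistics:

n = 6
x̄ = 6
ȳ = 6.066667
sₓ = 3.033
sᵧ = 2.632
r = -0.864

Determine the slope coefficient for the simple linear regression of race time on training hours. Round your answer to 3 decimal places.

-0.750

b = r · sᵧ/sₓ = -0.864 · 2.632/3.033 = -0.749769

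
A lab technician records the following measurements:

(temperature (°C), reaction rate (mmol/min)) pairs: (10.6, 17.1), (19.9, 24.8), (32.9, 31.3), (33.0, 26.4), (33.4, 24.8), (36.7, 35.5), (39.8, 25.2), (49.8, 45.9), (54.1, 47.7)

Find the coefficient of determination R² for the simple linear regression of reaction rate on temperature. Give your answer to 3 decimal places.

0.772

n = 9, Σx = 310.2, Σy = 278.7, Σxy = 10576.27, Σx² = 12133.12, Σy² = 9476.53
Sxx = Σx² − (Σx)²/n = 12133.12 − 10691.56 = 1441.56
Sxy = Σxy − (Σx)(Σy)/n = 10576.27 − 9605.86 = 970.41
Syy = Σy² − (Σy)²/n = 9476.53 − 8630.41 = 846.12
R² = Sxy²/(Sxx·Syy) = (970.41)²/(1441.56·846.12) = 0.772051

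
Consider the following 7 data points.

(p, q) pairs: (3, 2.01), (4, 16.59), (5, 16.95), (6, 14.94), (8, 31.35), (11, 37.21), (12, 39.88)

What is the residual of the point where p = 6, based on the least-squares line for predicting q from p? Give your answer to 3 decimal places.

n = 7, Σx = 49, Σy = 158.93, Σxy = 1385.45, Σx² = 415
Sxx = Σx² − (Σx)²/n = 415 − 343 = 72
Sxy = Σxy − (Σx)(Σy)/n = 1385.45 − 1112.51 = 272.94
b = Sxy/Sxx = 272.94/72 = 3.790833
a = ȳ − b·x̄ = 22.704286 − 3.790833·7 = -3.831548
ŷ(6) = -3.831548 + 3.790833·6 = 18.913452
residual = y − ŷ = 14.94 − 18.913452 = -3.973452

-3.973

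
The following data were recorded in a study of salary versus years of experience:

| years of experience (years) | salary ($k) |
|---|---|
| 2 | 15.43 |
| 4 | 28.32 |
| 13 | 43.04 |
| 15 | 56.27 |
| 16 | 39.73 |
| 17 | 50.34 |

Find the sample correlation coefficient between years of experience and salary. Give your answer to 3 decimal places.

n = 6, Σx = 67, Σy = 233.13, Σxy = 3039.17, Σx² = 959, Σy² = 10171.4503
Sxx = Σx² − (Σx)²/n = 959 − 748.166667 = 210.833333
Sxy = Σxy − (Σx)(Σy)/n = 3039.17 − 2603.285 = 435.885
Syy = Σy² − (Σy)²/n = 10171.4503 − 9058.26615 = 1113.18415
r = Sxy/√(Sxx·Syy) = 435.885/√(234696.324958) = 435.885/484.454668 = 0.899744

0.900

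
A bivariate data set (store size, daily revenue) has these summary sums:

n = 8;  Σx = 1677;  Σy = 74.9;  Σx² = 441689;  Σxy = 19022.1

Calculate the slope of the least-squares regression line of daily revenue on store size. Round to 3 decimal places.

Sxx = Σx² − (Σx)²/n = 441689 − 351541.125 = 90147.875
Sxy = Σxy − (Σx)(Σy)/n = 19022.1 − 15700.9125 = 3321.1875
b = Sxy/Sxx = 3321.1875/90147.875 = 0.036842

0.037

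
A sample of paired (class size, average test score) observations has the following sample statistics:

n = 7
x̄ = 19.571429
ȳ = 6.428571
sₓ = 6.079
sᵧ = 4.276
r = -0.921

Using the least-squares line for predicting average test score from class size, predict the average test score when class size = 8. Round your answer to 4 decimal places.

13.9250

b = r · sᵧ/sₓ = -0.921 · 4.276/6.079 = -0.647836
a = ȳ − b·x̄ = 6.428571 − (-0.647836)·19.571429 = 19.107650
ŷ(8) = a + b·8 = 19.107650 + (-0.647836)·8 = 13.924961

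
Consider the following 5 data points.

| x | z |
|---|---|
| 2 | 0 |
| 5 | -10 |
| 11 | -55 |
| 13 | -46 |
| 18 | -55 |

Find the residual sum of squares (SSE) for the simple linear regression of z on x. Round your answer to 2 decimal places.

422.48

n = 5, Σx = 49, Σy = -166, Σxy = -2243, Σx² = 643, Σy² = 8266
Sxx = Σx² − (Σx)²/n = 643 − 480.2 = 162.8
Sxy = Σxy − (Σx)(Σy)/n = -2243 − (-1626.8) = -616.2
Syy = Σy² − (Σy)²/n = 8266 − 5511.2 = 2754.8
b = Sxy/Sxx = -616.2/162.8 = -3.785012
SSE = Syy − b·Sxy = 2754.8 − (-3.785012)·(-616.2) = 422.475430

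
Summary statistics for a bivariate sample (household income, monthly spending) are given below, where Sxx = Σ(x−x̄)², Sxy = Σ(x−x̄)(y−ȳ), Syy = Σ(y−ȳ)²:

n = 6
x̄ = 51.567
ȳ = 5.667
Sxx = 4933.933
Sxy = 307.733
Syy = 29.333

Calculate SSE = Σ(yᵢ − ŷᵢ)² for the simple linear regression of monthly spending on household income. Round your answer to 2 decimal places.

b = Sxy/Sxx = 307.733/4933.933 = 0.062371
SSE = Syy − b·Sxy = 29.333 − 0.062371·307.733 = 10.139468

10.14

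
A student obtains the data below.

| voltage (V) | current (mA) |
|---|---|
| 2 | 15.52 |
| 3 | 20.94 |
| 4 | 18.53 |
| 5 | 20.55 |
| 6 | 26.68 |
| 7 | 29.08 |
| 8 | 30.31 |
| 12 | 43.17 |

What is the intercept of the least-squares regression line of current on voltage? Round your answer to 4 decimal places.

n = 8, Σx = 47, Σy = 204.78, Σxy = 1394.89, Σx² = 347
Sxx = Σx² − (Σx)²/n = 347 − 276.125 = 70.875
Sxy = Σxy − (Σx)(Σy)/n = 1394.89 − 1203.0825 = 191.8075
b = Sxy/Sxx = 191.8075/70.875 = 2.706279
a = ȳ − b·x̄ = 25.5975 − 2.706279·5.875 = 9.698113

9.6981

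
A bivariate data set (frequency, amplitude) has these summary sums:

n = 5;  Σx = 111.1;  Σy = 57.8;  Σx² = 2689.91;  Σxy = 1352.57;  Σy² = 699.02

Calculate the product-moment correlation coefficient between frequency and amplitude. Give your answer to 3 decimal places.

Sxx = Σx² − (Σx)²/n = 2689.91 − 2468.642 = 221.268
Sxy = Σxy − (Σx)(Σy)/n = 1352.57 − 1284.316 = 68.254
Syy = Σy² − (Σy)²/n = 699.02 − 668.168 = 30.852
r = Sxy/√(Sxx·Syy) = 68.254/√(6826.560336) = 68.254/82.623001 = 0.826090

0.826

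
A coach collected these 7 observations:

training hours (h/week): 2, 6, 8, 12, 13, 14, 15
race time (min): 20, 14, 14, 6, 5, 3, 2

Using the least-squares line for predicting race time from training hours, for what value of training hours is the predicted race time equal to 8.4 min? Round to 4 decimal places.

n = 7, Σx = 70, Σy = 64, Σxy = 445, Σx² = 838
Sxx = Σx² − (Σx)²/n = 838 − 700 = 138
Sxy = Σxy − (Σx)(Σy)/n = 445 − 640 = -195
b = Sxy/Sxx = -195/138 = -1.413043
a = ȳ − b·x̄ = 9.142857 − (-1.413043)·10 = 23.273292
Set a + b·x = 8.4: x = (8.4 − 23.273292) / (-1.413043) = 10.525714

10.5257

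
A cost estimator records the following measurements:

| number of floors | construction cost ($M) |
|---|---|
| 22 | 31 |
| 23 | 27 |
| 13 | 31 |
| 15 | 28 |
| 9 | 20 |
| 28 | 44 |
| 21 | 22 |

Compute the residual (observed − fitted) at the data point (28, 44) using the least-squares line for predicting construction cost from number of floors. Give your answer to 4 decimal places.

n = 7, Σx = 131, Σy = 203, Σxy = 4000, Σx² = 2713
Sxx = Σx² − (Σx)²/n = 2713 − 2451.571429 = 261.428571
Sxy = Σxy − (Σx)(Σy)/n = 4000 − 3799 = 201
b = Sxy/Sxx = 201/261.428571 = 0.768852
a = ȳ − b·x̄ = 29 − 0.768852·18.714286 = 14.611475
ŷ(28) = 14.611475 + 0.768852·28 = 36.139344
residual = y − ŷ = 44 − 36.139344 = 7.860656

7.8607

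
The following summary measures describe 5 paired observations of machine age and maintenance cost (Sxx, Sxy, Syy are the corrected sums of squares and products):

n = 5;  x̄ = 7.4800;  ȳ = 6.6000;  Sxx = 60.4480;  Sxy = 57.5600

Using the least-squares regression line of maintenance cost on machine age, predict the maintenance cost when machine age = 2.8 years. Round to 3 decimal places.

b = Sxy/Sxx = 57.56/60.448 = 0.952223
a = ȳ − b·x̄ = 6.6 − 0.952223·7.48 = -0.522631
ŷ(2.8) = a + b·2.8 = -0.522631 + 0.952223·2.8 = 2.143594

2.144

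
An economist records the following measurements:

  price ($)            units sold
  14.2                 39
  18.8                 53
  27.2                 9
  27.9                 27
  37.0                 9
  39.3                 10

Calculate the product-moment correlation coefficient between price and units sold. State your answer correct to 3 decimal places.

-0.827

n = 6, Σx = 164.4, Σy = 147, Σxy = 3274.3, Σx² = 4986.82, Σy² = 5321
Sxx = Σx² − (Σx)²/n = 4986.82 − 4504.56 = 482.26
Sxy = Σxy − (Σx)(Σy)/n = 3274.3 − 4027.8 = -753.5
Syy = Σy² − (Σy)²/n = 5321 − 3601.5 = 1719.5
r = Sxy/√(Sxx·Syy) = -753.5/√(829246.07) = -753.5/910.629491 = -0.827450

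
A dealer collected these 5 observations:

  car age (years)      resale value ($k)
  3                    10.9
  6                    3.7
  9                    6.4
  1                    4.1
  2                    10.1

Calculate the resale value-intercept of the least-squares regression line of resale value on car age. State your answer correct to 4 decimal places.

8.1234

n = 5, Σx = 21, Σy = 35.2, Σxy = 136.8, Σx² = 131
Sxx = Σx² − (Σx)²/n = 131 − 88.2 = 42.8
Sxy = Σxy − (Σx)(Σy)/n = 136.8 − 147.84 = -11.04
b = Sxy/Sxx = -11.04/42.8 = -0.257944
a = ȳ − b·x̄ = 7.04 − (-0.257944)·4.2 = 8.123364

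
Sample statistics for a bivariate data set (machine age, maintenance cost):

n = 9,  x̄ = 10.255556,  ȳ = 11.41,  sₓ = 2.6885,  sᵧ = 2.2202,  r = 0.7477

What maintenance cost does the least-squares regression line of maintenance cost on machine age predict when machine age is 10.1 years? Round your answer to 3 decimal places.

b = r · sᵧ/sₓ = 0.7477 · 2.2202/2.6885 = 0.617461
a = ȳ − b·x̄ = 11.41 − 0.617461·10.255556 = 5.077596
ŷ(10.1) = a + b·10.1 = 5.077596 + 0.617461·10.1 = 11.313950

11.314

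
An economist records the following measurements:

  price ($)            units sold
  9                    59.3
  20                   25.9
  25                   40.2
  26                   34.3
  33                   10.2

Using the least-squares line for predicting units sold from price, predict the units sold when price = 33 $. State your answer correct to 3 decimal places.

n = 5, Σx = 113, Σy = 169.9, Σxy = 3285.1, Σx² = 2871
Sxx = Σx² − (Σx)²/n = 2871 − 2553.8 = 317.2
Sxy = Σxy − (Σx)(Σy)/n = 3285.1 − 3839.74 = -554.64
b = Sxy/Sxx = -554.64/317.2 = -1.748550
a = ȳ − b·x̄ = 33.98 − (-1.748550)·22.6 = 73.497226
ŷ(33) = a + b·33 = 73.497226 + (-1.748550)·33 = 15.795082

15.795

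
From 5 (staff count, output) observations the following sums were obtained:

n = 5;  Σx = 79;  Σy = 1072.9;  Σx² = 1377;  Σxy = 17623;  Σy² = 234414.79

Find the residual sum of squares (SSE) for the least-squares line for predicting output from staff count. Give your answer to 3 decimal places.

Sxx = Σx² − (Σx)²/n = 1377 − 1248.2 = 128.8
Sxy = Σxy − (Σx)(Σy)/n = 17623 − 16951.82 = 671.18
Syy = Σy² − (Σy)²/n = 234414.79 − 230222.882 = 4191.908
b = Sxy/Sxx = 671.18/128.8 = 5.211025
SSE = Syy − b·Sxy = 4191.908 − 5.211025·671.18 = 694.372345

694.372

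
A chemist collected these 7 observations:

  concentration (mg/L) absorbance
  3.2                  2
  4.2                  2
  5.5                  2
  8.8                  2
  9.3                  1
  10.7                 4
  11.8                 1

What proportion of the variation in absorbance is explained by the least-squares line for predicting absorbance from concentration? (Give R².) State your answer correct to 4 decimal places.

0.0002

n = 7, Σx = 53.5, Σy = 14, Σxy = 107.3, Σx² = 475.79, Σy² = 34
Sxx = Σx² − (Σx)²/n = 475.79 − 408.892857 = 66.897143
Sxy = Σxy − (Σx)(Σy)/n = 107.3 − 107 = 0.3
Syy = Σy² − (Σy)²/n = 34 − 28 = 6
R² = Sxy²/(Sxx·Syy) = (0.3)²/(66.897143·6) = 0.000224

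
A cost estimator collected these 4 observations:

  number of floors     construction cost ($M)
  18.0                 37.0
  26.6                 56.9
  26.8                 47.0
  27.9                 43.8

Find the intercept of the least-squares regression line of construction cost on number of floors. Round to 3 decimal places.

16.276

n = 4, Σx = 99.3, Σy = 184.7, Σxy = 4661.16, Σx² = 2528.21
Sxx = Σx² − (Σx)²/n = 2528.21 − 2465.1225 = 63.0875
Sxy = Σxy − (Σx)(Σy)/n = 4661.16 − 4585.1775 = 75.9825
b = Sxy/Sxx = 75.9825/63.0875 = 1.204399
a = ȳ − b·x̄ = 46.175 − 1.204399·24.825 = 16.275803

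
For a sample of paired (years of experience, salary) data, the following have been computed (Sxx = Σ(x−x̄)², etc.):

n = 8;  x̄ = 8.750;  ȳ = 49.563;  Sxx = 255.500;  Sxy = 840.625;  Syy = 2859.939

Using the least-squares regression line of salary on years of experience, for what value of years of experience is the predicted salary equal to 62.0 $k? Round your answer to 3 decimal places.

12.530

b = Sxy/Sxx = 840.625/255.5 = 3.290117
a = ȳ − b·x̄ = 49.563 − 3.290117·8.75 = 20.774473
Set a + b·x = 62.0: x = (62.0 − 20.774473) / 3.290117 = 12.530108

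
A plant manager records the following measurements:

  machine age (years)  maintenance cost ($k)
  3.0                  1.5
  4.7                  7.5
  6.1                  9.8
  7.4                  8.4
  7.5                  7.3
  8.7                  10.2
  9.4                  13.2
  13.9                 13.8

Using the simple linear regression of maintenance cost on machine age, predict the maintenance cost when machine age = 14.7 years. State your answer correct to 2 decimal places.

16.17

n = 8, Σx = 60.7, Σy = 71.7, Σxy = 621.08, Σx² = 536.57
Sxx = Σx² − (Σx)²/n = 536.57 − 460.56125 = 76.00875
Sxy = Σxy − (Σx)(Σy)/n = 621.08 − 544.02375 = 77.05625
b = Sxy/Sxx = 77.05625/76.00875 = 1.013781
a = ȳ − b·x̄ = 8.9625 − 1.013781·7.5875 = 1.270434
ŷ(14.7) = a + b·14.7 = 1.270434 + 1.013781·14.7 = 16.173020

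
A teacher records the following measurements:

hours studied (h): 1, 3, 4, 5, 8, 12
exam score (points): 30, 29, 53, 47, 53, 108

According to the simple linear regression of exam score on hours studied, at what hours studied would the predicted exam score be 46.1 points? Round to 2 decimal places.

4.43

n = 6, Σx = 33, Σy = 320, Σxy = 2284, Σx² = 259
Sxx = Σx² − (Σx)²/n = 259 − 181.5 = 77.5
Sxy = Σxy − (Σx)(Σy)/n = 2284 − 1760 = 524
b = Sxy/Sxx = 524/77.5 = 6.761290
a = ȳ − b·x̄ = 53.333333 − 6.761290·5.5 = 16.146237
Set a + b·x = 46.1: x = (46.1 − 16.146237) / 6.761290 = 4.430184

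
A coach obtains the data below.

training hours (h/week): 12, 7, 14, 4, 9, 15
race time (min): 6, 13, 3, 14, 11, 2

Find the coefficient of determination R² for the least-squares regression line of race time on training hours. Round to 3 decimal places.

n = 6, Σx = 61, Σy = 49, Σxy = 390, Σx² = 711, Σy² = 535
Sxx = Σx² − (Σx)²/n = 711 − 620.166667 = 90.833333
Sxy = Σxy − (Σx)(Σy)/n = 390 − 498.166667 = -108.166667
Syy = Σy² − (Σy)²/n = 535 − 400.166667 = 134.833333
R² = Sxy²/(Sxx·Syy) = (-108.166667)²/(90.833333·134.833333) = 0.955310

0.955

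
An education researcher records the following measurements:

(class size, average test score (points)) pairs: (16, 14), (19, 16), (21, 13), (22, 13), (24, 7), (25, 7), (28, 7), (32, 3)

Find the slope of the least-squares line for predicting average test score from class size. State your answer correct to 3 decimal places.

-0.823

n = 8, Σx = 187, Σy = 80, Σxy = 1722, Σx² = 4551
Sxx = Σx² − (Σx)²/n = 4551 − 4371.125 = 179.875
Sxy = Σxy − (Σx)(Σy)/n = 1722 − 1870 = -148
b = Sxy/Sxx = -148/179.875 = -0.822794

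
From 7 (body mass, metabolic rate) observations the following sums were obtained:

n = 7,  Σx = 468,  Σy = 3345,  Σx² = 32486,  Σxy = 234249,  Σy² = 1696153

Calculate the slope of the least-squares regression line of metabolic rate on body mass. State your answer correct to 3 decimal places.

8.866

Sxx = Σx² − (Σx)²/n = 32486 − 31289.142857 = 1196.857143
Sxy = Σxy − (Σx)(Σy)/n = 234249 − 223637.142857 = 10611.857143
b = Sxy/Sxx = 10611.857143/1196.857143 = 8.866436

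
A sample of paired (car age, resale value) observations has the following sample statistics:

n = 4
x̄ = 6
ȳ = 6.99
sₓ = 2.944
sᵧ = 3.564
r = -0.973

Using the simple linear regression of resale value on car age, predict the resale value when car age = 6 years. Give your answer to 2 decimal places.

6.99

b = r · sᵧ/sₓ = -0.973 · 3.564/2.944 = -1.177912
a = ȳ − b·x̄ = 6.99 − (-1.177912)·6 = 14.057470
ŷ(6) = a + b·6 = 14.057470 + (-1.177912)·6 = 6.99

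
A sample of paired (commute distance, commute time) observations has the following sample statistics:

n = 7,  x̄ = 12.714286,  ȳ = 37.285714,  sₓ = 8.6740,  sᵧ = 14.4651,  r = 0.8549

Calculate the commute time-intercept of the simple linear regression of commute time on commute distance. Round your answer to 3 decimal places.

b = r · sᵧ/sₓ = 0.8549 · 14.4651/8.674 = 1.425665
a = ȳ − b·x̄ = 37.285714 − 1.425665·12.714286 = 19.159408

19.159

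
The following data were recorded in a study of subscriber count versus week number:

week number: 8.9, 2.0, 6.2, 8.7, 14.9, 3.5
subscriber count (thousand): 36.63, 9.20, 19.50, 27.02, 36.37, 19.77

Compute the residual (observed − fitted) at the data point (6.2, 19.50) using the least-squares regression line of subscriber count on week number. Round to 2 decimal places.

-2.85

n = 6, Σx = 44.2, Σy = 148.49, Σxy = 1311.489, Σx² = 431.6
Sxx = Σx² − (Σx)²/n = 431.6 − 325.606667 = 105.993333
Sxy = Σxy − (Σx)(Σy)/n = 1311.489 − 1093.876333 = 217.612667
b = Sxy/Sxx = 217.612667/105.993333 = 2.053079
a = ȳ − b·x̄ = 24.748333 − 2.053079·7.366667 = 9.623986
ŷ(6.2) = 9.623986 + 2.053079·6.2 = 22.353075
residual = y − ŷ = 19.50 − 22.353075 = -2.853075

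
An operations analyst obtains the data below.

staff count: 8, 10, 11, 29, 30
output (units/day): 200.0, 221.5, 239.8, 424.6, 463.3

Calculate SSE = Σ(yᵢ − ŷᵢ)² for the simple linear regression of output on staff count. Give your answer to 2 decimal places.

404.05

n = 5, Σx = 88, Σy = 1549.2, Σxy = 32665.2, Σx² = 2026, Σy² = 541498.34
Sxx = Σx² − (Σx)²/n = 2026 − 1548.8 = 477.2
Sxy = Σxy − (Σx)(Σy)/n = 32665.2 − 27265.92 = 5399.28
Syy = Σy² − (Σy)²/n = 541498.34 − 480004.128 = 61494.212
b = Sxy/Sxx = 5399.28/477.2 = 11.314501
SSE = Syy − b·Sxy = 61494.212 − 11.314501·5399.28 = 404.051651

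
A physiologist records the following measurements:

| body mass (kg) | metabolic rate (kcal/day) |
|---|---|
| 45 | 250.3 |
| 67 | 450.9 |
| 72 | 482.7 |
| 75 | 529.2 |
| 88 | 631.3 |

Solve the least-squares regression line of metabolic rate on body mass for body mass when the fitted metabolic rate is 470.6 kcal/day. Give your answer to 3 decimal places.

n = 5, Σx = 347, Σy = 2344.4, Σxy = 171472.6, Σx² = 25067
Sxx = Σx² − (Σx)²/n = 25067 − 24081.8 = 985.2
Sxy = Σxy − (Σx)(Σy)/n = 171472.6 − 162701.36 = 8771.24
b = Sxy/Sxx = 8771.24/985.2 = 8.903004
a = ȳ − b·x̄ = 468.88 − 8.903004·69.4 = -148.988510
Set a + b·x = 470.6: x = (470.6 − (-148.988510)) / 8.903004 = 69.593193

69.593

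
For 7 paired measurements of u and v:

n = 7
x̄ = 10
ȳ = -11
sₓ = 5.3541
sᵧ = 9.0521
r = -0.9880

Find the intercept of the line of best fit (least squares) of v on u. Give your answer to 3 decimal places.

b = r · sᵧ/sₓ = -0.988 · 9.0521/5.3541 = -1.670397
a = ȳ − b·x̄ = -11 − (-1.670397)·10 = 5.703974

5.704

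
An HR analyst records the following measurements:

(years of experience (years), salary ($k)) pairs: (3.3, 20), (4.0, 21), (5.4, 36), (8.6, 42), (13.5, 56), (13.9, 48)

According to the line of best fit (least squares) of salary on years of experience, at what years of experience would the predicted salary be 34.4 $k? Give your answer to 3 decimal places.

n = 6, Σx = 48.7, Σy = 223, Σxy = 2128.8, Σx² = 505.47
Sxx = Σx² − (Σx)²/n = 505.47 − 395.281667 = 110.188333
Sxy = Σxy − (Σx)(Σy)/n = 2128.8 − 1810.016667 = 318.783333
b = Sxy/Sxx = 318.783333/110.188333 = 2.893077
a = ȳ − b·x̄ = 37.166667 − 2.893077·8.116667 = 13.684525
Set a + b·x = 34.4: x = (34.4 − 13.684525) / 2.893077 = 7.160361

7.160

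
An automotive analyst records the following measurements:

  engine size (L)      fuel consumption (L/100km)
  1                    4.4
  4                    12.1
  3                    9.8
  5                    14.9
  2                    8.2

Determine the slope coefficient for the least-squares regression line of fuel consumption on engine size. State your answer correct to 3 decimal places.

n = 5, Σx = 15, Σy = 49.4, Σxy = 173.1, Σx² = 55
Sxx = Σx² − (Σx)²/n = 55 − 45 = 10
Sxy = Σxy − (Σx)(Σy)/n = 173.1 − 148.2 = 24.9
b = Sxy/Sxx = 24.9/10 = 2.49

2.490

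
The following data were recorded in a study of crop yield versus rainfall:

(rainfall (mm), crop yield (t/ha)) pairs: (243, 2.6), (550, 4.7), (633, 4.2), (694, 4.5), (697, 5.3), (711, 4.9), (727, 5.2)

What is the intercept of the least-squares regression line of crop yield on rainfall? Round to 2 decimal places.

1.50

n = 7, Σx = 4255, Σy = 31.4, Σxy = 19956.8, Σx² = 2763733
Sxx = Σx² − (Σx)²/n = 2763733 − 2586432.142857 = 177300.857143
Sxy = Σxy − (Σx)(Σy)/n = 19956.8 − 19086.714286 = 870.085714
b = Sxy/Sxx = 870.085714/177300.857143 = 0.004907
a = ȳ − b·x̄ = 4.485714 − 0.004907·607.857143 = 1.502718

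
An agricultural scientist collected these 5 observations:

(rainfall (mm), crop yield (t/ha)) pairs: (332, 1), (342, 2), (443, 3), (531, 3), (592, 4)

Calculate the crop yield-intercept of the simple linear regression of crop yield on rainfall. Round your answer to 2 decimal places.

n = 5, Σx = 2240, Σy = 13, Σxy = 6306, Σx² = 1055862
Sxx = Σx² − (Σx)²/n = 1055862 − 1003520 = 52342
Sxy = Σxy − (Σx)(Σy)/n = 6306 − 5824 = 482
b = Sxy/Sxx = 482/52342 = 0.009209
a = ȳ − b·x̄ = 2.6 − 0.009209·448 = -1.525482

-1.53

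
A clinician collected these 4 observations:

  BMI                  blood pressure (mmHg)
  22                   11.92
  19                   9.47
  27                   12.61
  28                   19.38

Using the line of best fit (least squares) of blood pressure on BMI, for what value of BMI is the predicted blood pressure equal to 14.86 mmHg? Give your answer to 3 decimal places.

n = 4, Σx = 96, Σy = 53.38, Σxy = 1325.28, Σx² = 2358
Sxx = Σx² − (Σx)²/n = 2358 − 2304 = 54
Sxy = Σxy − (Σx)(Σy)/n = 1325.28 − 1281.12 = 44.16
b = Sxy/Sxx = 44.16/54 = 0.817778
a = ȳ − b·x̄ = 13.345 − 0.817778·24 = -6.281667
Set a + b·x = 14.86: x = (14.86 − (-6.281667)) / 0.817778 = 25.852582

25.853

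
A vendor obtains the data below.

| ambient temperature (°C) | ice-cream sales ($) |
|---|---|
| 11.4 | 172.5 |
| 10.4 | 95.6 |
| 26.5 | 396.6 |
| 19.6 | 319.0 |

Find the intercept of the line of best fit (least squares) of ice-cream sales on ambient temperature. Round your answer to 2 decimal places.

-52.72

n = 4, Σx = 67.9, Σy = 983.7, Σxy = 19723.04, Σx² = 1324.53
Sxx = Σx² − (Σx)²/n = 1324.53 − 1152.6025 = 171.9275
Sxy = Σxy − (Σx)(Σy)/n = 19723.04 − 16698.3075 = 3024.7325
b = Sxy/Sxx = 3024.7325/171.9275 = 17.593070
a = ȳ − b·x̄ = 245.925 − 17.593070·16.975 = -52.717359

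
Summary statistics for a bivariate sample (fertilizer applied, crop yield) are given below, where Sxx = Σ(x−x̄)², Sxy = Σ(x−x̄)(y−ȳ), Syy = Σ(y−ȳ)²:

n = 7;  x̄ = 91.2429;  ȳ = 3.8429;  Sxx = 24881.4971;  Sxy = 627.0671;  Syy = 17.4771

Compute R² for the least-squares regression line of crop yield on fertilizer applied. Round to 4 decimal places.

R² = Sxy²/(Sxx·Syy) = (627.0671)²/(24881.4971·17.4771) = 0.904237

0.9042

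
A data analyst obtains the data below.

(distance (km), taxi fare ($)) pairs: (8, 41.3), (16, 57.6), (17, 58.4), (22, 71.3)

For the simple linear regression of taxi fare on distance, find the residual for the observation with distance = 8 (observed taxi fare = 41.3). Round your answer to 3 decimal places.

n = 4, Σx = 63, Σy = 228.6, Σxy = 3813.4, Σx² = 1093
Sxx = Σx² − (Σx)²/n = 1093 − 992.25 = 100.75
Sxy = Σxy − (Σx)(Σy)/n = 3813.4 − 3600.45 = 212.95
b = Sxy/Sxx = 212.95/100.75 = 2.113648
a = ȳ − b·x̄ = 57.15 − 2.113648·15.75 = 23.860050
ŷ(8) = 23.860050 + 2.113648·8 = 40.769231
residual = y − ŷ = 41.3 − 40.769231 = 0.530769

0.531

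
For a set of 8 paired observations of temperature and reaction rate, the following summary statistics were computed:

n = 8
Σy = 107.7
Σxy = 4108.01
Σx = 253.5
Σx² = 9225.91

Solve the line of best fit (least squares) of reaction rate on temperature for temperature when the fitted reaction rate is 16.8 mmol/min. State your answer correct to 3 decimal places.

Sxx = Σx² − (Σx)²/n = 9225.91 − 8032.78125 = 1193.12875
Sxy = Σxy − (Σx)(Σy)/n = 4108.01 − 3412.74375 = 695.26625
b = Sxy/Sxx = 695.26625/1193.12875 = 0.582725
a = ȳ − b·x̄ = 13.4625 − 0.582725·31.6875 = -5.002606
Set a + b·x = 16.8: x = (16.8 − (-5.002606)) / 0.582725 = 37.414899

37.415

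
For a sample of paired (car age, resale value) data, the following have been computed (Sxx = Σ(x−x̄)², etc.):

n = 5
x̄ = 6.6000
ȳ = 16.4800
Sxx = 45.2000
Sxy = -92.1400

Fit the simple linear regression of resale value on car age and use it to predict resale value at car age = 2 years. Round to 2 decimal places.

b = Sxy/Sxx = -92.14/45.2 = -2.038496
a = ȳ − b·x̄ = 16.48 − (-2.038496)·6.6 = 29.934071
ŷ(2) = a + b·2 = 29.934071 + (-2.038496)·2 = 25.857080

25.86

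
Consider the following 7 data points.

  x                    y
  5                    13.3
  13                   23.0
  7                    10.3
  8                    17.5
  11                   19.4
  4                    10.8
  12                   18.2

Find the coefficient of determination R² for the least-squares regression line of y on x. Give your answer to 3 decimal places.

0.787

n = 7, Σx = 60, Σy = 112.5, Σxy = 1052.6, Σx² = 588, Σy² = 1942.47
Sxx = Σx² − (Σx)²/n = 588 − 514.285714 = 73.714286
Sxy = Σxy − (Σx)(Σy)/n = 1052.6 − 964.285714 = 88.314286
Syy = Σy² − (Σy)²/n = 1942.47 − 1808.035714 = 134.434286
R² = Sxy²/(Sxx·Syy) = (88.314286)²/(73.714286·134.434286) = 0.787046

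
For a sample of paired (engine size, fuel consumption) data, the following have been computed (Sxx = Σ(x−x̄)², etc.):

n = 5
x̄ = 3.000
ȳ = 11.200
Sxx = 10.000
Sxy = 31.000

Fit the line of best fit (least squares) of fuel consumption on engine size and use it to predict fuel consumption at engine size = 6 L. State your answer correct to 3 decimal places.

20.500

b = Sxy/Sxx = 31/10 = 3.1
a = ȳ − b·x̄ = 11.2 − 3.1·3 = 1.9
ŷ(6) = a + b·6 = 1.9 + 3.1·6 = 20.5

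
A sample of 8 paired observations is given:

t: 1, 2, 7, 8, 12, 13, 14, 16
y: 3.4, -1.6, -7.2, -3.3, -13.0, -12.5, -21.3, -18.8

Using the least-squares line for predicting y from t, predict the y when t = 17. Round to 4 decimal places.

n = 8, Σx = 73, Σy = -74.3, Σxy = -994.1, Σx² = 883
Sxx = Σx² − (Σx)²/n = 883 − 666.125 = 216.875
Sxy = Σxy − (Σx)(Σy)/n = -994.1 − (-677.9875) = -316.1125
b = Sxy/Sxx = -316.1125/216.875 = -1.457579
a = ȳ − b·x̄ = -9.2875 − (-1.457579)·9.125 = 4.012911
ŷ(17) = a + b·17 = 4.012911 + (-1.457579)·17 = -20.765937

-20.7659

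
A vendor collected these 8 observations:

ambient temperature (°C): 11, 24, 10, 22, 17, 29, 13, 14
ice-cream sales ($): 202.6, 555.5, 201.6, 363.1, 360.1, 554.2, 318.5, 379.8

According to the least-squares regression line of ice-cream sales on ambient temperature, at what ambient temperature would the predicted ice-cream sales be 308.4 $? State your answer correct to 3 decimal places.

n = 8, Σx = 140, Σy = 2935.4, Σxy = 57216, Σx² = 2776
Sxx = Σx² − (Σx)²/n = 2776 − 2450 = 326
Sxy = Σxy − (Σx)(Σy)/n = 57216 − 51369.5 = 5846.5
b = Sxy/Sxx = 5846.5/326 = 17.934049
a = ȳ − b·x̄ = 366.925 − 17.934049·17.5 = 53.079141
Set a + b·x = 308.4: x = (308.4 − 53.079141) / 17.934049 = 14.236654

14.237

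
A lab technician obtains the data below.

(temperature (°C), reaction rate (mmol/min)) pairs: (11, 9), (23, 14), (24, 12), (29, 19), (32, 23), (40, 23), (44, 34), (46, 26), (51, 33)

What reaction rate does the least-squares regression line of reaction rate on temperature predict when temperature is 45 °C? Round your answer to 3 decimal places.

n = 9, Σx = 300, Σy = 193, Σxy = 7291, Σx² = 11344
Sxx = Σx² − (Σx)²/n = 11344 − 10000 = 1344
Sxy = Σxy − (Σx)(Σy)/n = 7291 − 6433.333333 = 857.666667
b = Sxy/Sxx = 857.666667/1344 = 0.638145
a = ȳ − b·x̄ = 21.444444 − 0.638145·33.333333 = 0.172950
ŷ(45) = a + b·45 = 0.172950 + 0.638145·45 = 28.889468

28.889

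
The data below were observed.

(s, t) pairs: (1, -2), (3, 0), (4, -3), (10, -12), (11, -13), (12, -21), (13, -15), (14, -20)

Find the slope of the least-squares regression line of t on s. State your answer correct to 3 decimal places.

-1.534

n = 8, Σx = 68, Σy = -86, Σxy = -1004, Σx² = 756
Sxx = Σx² − (Σx)²/n = 756 − 578 = 178
Sxy = Σxy − (Σx)(Σy)/n = -1004 − (-731) = -273
b = Sxy/Sxx = -273/178 = -1.533708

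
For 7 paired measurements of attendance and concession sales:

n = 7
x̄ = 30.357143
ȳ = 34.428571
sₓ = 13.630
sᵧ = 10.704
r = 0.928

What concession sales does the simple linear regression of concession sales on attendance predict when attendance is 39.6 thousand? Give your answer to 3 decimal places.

b = r · sᵧ/sₓ = 0.928 · 10.704/13.63 = 0.728783
a = ȳ − b·x̄ = 34.428571 − 0.728783·30.357143 = 12.304802
ŷ(39.6) = a + b·39.6 = 12.304802 + 0.728783·39.6 = 41.164608

41.165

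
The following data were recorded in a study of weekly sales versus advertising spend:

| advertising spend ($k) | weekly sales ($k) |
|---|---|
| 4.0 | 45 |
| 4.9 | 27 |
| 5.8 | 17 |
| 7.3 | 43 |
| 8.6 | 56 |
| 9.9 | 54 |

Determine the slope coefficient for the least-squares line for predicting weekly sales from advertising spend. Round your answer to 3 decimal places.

n = 6, Σx = 40.5, Σy = 242, Σxy = 1741, Σx² = 298.91
Sxx = Σx² − (Σx)²/n = 298.91 − 273.375 = 25.535
Sxy = Σxy − (Σx)(Σy)/n = 1741 − 1633.5 = 107.5
b = Sxy/Sxx = 107.5/25.535 = 4.209908

4.210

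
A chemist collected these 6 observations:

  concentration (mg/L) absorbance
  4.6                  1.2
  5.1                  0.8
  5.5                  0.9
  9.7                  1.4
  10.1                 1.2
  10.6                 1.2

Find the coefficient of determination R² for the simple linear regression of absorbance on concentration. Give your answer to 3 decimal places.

n = 6, Σx = 45.6, Σy = 6.7, Σxy = 52.97, Σx² = 385.88, Σy² = 7.73
Sxx = Σx² − (Σx)²/n = 385.88 − 346.56 = 39.32
Sxy = Σxy − (Σx)(Σy)/n = 52.97 − 50.92 = 2.05
Syy = Σy² − (Σy)²/n = 7.73 − 7.481667 = 0.248333
R² = Sxy²/(Sxx·Syy) = (2.05)²/(39.32·0.248333) = 0.430387

0.430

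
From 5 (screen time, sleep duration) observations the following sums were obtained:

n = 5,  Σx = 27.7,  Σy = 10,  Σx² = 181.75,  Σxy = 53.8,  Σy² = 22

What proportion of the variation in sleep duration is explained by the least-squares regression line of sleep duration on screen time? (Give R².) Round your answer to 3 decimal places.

0.045

Sxx = Σx² − (Σx)²/n = 181.75 − 153.458 = 28.292
Sxy = Σxy − (Σx)(Σy)/n = 53.8 − 55.4 = -1.6
Syy = Σy² − (Σy)²/n = 22 − 20 = 2
R² = Sxy²/(Sxx·Syy) = (-1.6)²/(28.292·2) = 0.045242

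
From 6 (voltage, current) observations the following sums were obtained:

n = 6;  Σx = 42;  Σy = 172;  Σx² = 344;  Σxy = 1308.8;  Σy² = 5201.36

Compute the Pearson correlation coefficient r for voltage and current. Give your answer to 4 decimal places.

Sxx = Σx² − (Σx)²/n = 344 − 294 = 50
Sxy = Σxy − (Σx)(Σy)/n = 1308.8 − 1204 = 104.8
Syy = Σy² − (Σy)²/n = 5201.36 − 4930.666667 = 270.693333
r = Sxy/√(Sxx·Syy) = 104.8/√(13534.666667) = 104.8/116.338586 = 0.900819

0.9008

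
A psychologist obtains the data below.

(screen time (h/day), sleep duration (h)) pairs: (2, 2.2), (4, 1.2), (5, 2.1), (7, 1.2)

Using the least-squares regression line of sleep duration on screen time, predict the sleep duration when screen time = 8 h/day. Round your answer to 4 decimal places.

1.1231

n = 4, Σx = 18, Σy = 6.7, Σxy = 28.1, Σx² = 94
Sxx = Σx² − (Σx)²/n = 94 − 81 = 13
Sxy = Σxy − (Σx)(Σy)/n = 28.1 − 30.15 = -2.05
b = Sxy/Sxx = -2.05/13 = -0.157692
a = ȳ − b·x̄ = 1.675 − (-0.157692)·4.5 = 2.384615
ŷ(8) = a + b·8 = 2.384615 + (-0.157692)·8 = 1.123077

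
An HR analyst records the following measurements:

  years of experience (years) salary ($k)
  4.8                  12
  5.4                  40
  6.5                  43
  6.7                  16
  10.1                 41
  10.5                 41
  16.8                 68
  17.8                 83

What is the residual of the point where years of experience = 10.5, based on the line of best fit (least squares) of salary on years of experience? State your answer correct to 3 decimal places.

-4.818

n = 8, Σx = 78.6, Σy = 344, Σxy = 4124.7, Σx² = 950.68
Sxx = Σx² − (Σx)²/n = 950.68 − 772.245 = 178.435
Sxy = Σxy − (Σx)(Σy)/n = 4124.7 − 3379.8 = 744.9
b = Sxy/Sxx = 744.9/178.435 = 4.174629
a = ȳ − b·x̄ = 43 − 4.174629·9.825 = 1.984266
ŷ(10.5) = 1.984266 + 4.174629·10.5 = 45.817875
residual = y − ŷ = 41 − 45.817875 = -4.817875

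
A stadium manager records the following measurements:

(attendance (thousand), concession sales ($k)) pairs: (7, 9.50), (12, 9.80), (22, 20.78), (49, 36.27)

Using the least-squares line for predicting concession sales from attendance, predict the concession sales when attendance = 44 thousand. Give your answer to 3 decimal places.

33.393

n = 4, Σx = 90, Σy = 76.35, Σxy = 2418.49, Σx² = 3078
Sxx = Σx² − (Σx)²/n = 3078 − 2025 = 1053
Sxy = Σxy − (Σx)(Σy)/n = 2418.49 − 1717.875 = 700.615
b = Sxy/Sxx = 700.615/1053 = 0.665351
a = ȳ − b·x̄ = 19.0875 − 0.665351·22.5 = 4.117094
ŷ(44) = a + b·44 = 4.117094 + 0.665351·44 = 33.392555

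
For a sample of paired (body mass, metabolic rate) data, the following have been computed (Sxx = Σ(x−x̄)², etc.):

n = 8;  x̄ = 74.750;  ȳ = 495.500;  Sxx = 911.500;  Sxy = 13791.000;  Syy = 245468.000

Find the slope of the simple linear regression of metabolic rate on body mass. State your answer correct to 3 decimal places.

15.130

b = Sxy/Sxx = 13791/911.5 = 15.130005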